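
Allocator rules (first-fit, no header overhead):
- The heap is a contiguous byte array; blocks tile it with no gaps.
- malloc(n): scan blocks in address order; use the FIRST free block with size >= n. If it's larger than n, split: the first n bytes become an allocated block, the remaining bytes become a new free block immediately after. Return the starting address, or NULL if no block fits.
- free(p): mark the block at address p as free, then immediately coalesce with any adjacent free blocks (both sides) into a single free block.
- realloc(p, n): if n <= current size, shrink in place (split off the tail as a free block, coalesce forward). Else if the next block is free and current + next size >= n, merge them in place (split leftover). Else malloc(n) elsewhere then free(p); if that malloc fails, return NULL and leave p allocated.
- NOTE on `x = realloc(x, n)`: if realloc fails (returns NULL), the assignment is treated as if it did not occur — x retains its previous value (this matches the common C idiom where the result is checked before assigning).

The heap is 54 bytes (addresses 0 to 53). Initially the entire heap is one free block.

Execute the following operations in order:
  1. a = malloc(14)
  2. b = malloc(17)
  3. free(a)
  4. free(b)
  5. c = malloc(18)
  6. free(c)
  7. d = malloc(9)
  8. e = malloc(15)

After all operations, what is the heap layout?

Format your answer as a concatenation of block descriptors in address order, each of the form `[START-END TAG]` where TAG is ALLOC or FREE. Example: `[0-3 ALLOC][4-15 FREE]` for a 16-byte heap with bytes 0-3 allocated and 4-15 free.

Op 1: a = malloc(14) -> a = 0; heap: [0-13 ALLOC][14-53 FREE]
Op 2: b = malloc(17) -> b = 14; heap: [0-13 ALLOC][14-30 ALLOC][31-53 FREE]
Op 3: free(a) -> (freed a); heap: [0-13 FREE][14-30 ALLOC][31-53 FREE]
Op 4: free(b) -> (freed b); heap: [0-53 FREE]
Op 5: c = malloc(18) -> c = 0; heap: [0-17 ALLOC][18-53 FREE]
Op 6: free(c) -> (freed c); heap: [0-53 FREE]
Op 7: d = malloc(9) -> d = 0; heap: [0-8 ALLOC][9-53 FREE]
Op 8: e = malloc(15) -> e = 9; heap: [0-8 ALLOC][9-23 ALLOC][24-53 FREE]

Answer: [0-8 ALLOC][9-23 ALLOC][24-53 FREE]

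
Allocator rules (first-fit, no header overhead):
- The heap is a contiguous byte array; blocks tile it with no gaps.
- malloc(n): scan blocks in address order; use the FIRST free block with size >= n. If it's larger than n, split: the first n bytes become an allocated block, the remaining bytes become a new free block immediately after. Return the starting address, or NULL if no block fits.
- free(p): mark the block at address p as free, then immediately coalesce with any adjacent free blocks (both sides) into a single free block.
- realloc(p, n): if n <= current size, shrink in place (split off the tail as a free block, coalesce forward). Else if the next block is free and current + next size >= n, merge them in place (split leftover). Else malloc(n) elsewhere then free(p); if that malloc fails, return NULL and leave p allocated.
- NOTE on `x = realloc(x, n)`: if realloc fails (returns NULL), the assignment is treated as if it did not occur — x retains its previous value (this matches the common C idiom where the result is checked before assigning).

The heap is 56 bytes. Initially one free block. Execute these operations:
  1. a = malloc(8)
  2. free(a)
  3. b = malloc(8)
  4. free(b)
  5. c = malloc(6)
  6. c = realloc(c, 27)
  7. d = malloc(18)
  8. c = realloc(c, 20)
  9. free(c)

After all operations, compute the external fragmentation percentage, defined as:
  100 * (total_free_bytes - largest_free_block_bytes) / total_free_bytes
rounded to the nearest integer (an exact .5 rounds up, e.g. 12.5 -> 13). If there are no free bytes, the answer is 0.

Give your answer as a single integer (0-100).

Answer: 29

Derivation:
Op 1: a = malloc(8) -> a = 0; heap: [0-7 ALLOC][8-55 FREE]
Op 2: free(a) -> (freed a); heap: [0-55 FREE]
Op 3: b = malloc(8) -> b = 0; heap: [0-7 ALLOC][8-55 FREE]
Op 4: free(b) -> (freed b); heap: [0-55 FREE]
Op 5: c = malloc(6) -> c = 0; heap: [0-5 ALLOC][6-55 FREE]
Op 6: c = realloc(c, 27) -> c = 0; heap: [0-26 ALLOC][27-55 FREE]
Op 7: d = malloc(18) -> d = 27; heap: [0-26 ALLOC][27-44 ALLOC][45-55 FREE]
Op 8: c = realloc(c, 20) -> c = 0; heap: [0-19 ALLOC][20-26 FREE][27-44 ALLOC][45-55 FREE]
Op 9: free(c) -> (freed c); heap: [0-26 FREE][27-44 ALLOC][45-55 FREE]
Free blocks: [27 11] total_free=38 largest=27 -> 100*(38-27)/38 = 1100/38 ≈ 28.947 -> rounds to 29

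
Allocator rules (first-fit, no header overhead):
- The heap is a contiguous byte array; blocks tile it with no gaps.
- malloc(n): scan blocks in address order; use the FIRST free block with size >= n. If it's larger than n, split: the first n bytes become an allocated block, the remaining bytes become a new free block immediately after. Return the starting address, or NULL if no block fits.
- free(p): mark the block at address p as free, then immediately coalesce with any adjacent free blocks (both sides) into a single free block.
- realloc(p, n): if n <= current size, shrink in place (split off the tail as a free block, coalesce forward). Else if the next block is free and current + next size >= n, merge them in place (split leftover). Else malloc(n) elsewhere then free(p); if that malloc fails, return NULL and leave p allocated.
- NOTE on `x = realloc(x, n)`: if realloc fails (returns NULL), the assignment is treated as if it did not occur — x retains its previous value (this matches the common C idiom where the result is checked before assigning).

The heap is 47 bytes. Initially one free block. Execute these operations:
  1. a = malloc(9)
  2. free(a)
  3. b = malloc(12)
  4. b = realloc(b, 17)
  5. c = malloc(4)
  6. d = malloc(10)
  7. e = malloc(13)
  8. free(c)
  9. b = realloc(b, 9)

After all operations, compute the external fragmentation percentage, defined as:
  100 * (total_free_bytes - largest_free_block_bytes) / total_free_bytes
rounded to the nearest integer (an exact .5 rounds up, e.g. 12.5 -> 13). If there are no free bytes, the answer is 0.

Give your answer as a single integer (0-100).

Answer: 20

Derivation:
Op 1: a = malloc(9) -> a = 0; heap: [0-8 ALLOC][9-46 FREE]
Op 2: free(a) -> (freed a); heap: [0-46 FREE]
Op 3: b = malloc(12) -> b = 0; heap: [0-11 ALLOC][12-46 FREE]
Op 4: b = realloc(b, 17) -> b = 0; heap: [0-16 ALLOC][17-46 FREE]
Op 5: c = malloc(4) -> c = 17; heap: [0-16 ALLOC][17-20 ALLOC][21-46 FREE]
Op 6: d = malloc(10) -> d = 21; heap: [0-16 ALLOC][17-20 ALLOC][21-30 ALLOC][31-46 FREE]
Op 7: e = malloc(13) -> e = 31; heap: [0-16 ALLOC][17-20 ALLOC][21-30 ALLOC][31-43 ALLOC][44-46 FREE]
Op 8: free(c) -> (freed c); heap: [0-16 ALLOC][17-20 FREE][21-30 ALLOC][31-43 ALLOC][44-46 FREE]
Op 9: b = realloc(b, 9) -> b = 0; heap: [0-8 ALLOC][9-20 FREE][21-30 ALLOC][31-43 ALLOC][44-46 FREE]
Free blocks: [12 3] total_free=15 largest=12 -> 100*(15-12)/15 = 300/15 = 20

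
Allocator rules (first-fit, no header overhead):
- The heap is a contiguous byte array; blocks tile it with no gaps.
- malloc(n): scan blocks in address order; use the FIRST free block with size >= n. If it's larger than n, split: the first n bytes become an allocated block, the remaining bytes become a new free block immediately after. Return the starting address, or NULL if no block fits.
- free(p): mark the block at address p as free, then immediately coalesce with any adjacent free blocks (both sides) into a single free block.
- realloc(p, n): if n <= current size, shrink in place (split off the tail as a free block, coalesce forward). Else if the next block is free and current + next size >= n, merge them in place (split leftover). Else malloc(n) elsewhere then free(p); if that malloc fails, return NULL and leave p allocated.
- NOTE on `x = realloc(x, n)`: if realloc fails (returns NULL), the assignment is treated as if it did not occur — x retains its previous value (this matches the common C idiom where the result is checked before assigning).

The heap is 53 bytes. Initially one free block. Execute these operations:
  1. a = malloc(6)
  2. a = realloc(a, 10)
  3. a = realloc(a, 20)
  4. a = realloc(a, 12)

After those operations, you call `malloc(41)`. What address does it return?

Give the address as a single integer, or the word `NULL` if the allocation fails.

Answer: 12

Derivation:
Op 1: a = malloc(6) -> a = 0; heap: [0-5 ALLOC][6-52 FREE]
Op 2: a = realloc(a, 10) -> a = 0; heap: [0-9 ALLOC][10-52 FREE]
Op 3: a = realloc(a, 20) -> a = 0; heap: [0-19 ALLOC][20-52 FREE]
Op 4: a = realloc(a, 12) -> a = 0; heap: [0-11 ALLOC][12-52 FREE]
malloc(41): first-fit scan over [0-11 ALLOC][12-52 FREE] -> 12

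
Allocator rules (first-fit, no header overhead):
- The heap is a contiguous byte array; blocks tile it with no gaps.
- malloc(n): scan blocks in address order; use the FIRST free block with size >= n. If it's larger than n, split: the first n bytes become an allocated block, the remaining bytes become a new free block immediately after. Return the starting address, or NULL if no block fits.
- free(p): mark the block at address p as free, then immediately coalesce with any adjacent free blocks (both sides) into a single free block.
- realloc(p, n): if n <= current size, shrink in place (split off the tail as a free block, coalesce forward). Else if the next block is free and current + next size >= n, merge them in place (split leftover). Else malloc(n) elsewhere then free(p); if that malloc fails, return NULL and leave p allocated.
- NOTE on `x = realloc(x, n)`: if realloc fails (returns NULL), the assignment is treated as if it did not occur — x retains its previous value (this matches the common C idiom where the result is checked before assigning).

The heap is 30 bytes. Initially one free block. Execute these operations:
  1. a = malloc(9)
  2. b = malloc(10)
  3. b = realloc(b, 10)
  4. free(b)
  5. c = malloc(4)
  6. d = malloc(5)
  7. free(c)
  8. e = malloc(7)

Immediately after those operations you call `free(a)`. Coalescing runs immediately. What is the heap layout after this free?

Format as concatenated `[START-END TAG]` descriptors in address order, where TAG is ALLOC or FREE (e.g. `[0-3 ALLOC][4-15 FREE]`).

Op 1: a = malloc(9) -> a = 0; heap: [0-8 ALLOC][9-29 FREE]
Op 2: b = malloc(10) -> b = 9; heap: [0-8 ALLOC][9-18 ALLOC][19-29 FREE]
Op 3: b = realloc(b, 10) -> b = 9; heap: [0-8 ALLOC][9-18 ALLOC][19-29 FREE]
Op 4: free(b) -> (freed b); heap: [0-8 ALLOC][9-29 FREE]
Op 5: c = malloc(4) -> c = 9; heap: [0-8 ALLOC][9-12 ALLOC][13-29 FREE]
Op 6: d = malloc(5) -> d = 13; heap: [0-8 ALLOC][9-12 ALLOC][13-17 ALLOC][18-29 FREE]
Op 7: free(c) -> (freed c); heap: [0-8 ALLOC][9-12 FREE][13-17 ALLOC][18-29 FREE]
Op 8: e = malloc(7) -> e = 18; heap: [0-8 ALLOC][9-12 FREE][13-17 ALLOC][18-24 ALLOC][25-29 FREE]
free(a): a = 0 -> block [0-8 ALLOC]; mark free, coalesce with adjacent free neighbors -> [0-12 FREE][13-17 ALLOC][18-24 ALLOC][25-29 FREE]

Answer: [0-12 FREE][13-17 ALLOC][18-24 ALLOC][25-29 FREE]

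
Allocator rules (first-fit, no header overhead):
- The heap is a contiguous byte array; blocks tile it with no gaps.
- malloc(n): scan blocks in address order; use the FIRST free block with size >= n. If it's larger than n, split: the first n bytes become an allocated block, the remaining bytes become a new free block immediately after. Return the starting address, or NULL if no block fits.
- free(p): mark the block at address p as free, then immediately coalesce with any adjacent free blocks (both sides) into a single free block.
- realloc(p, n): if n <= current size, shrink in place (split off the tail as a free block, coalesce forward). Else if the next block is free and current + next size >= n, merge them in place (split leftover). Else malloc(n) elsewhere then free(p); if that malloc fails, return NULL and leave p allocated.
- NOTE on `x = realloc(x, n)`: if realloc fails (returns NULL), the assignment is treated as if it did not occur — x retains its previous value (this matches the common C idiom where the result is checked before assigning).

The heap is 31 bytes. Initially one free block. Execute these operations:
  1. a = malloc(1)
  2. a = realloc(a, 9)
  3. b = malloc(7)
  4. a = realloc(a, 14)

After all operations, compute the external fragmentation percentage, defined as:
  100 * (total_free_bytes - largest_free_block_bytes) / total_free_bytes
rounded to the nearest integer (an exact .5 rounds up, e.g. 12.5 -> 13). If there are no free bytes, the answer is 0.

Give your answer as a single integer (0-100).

Answer: 10

Derivation:
Op 1: a = malloc(1) -> a = 0; heap: [0-0 ALLOC][1-30 FREE]
Op 2: a = realloc(a, 9) -> a = 0; heap: [0-8 ALLOC][9-30 FREE]
Op 3: b = malloc(7) -> b = 9; heap: [0-8 ALLOC][9-15 ALLOC][16-30 FREE]
Op 4: a = realloc(a, 14) -> a = 16; heap: [0-8 FREE][9-15 ALLOC][16-29 ALLOC][30-30 FREE]
Free blocks: [9 1] total_free=10 largest=9 -> 100*(10-9)/10 = 100/10 = 10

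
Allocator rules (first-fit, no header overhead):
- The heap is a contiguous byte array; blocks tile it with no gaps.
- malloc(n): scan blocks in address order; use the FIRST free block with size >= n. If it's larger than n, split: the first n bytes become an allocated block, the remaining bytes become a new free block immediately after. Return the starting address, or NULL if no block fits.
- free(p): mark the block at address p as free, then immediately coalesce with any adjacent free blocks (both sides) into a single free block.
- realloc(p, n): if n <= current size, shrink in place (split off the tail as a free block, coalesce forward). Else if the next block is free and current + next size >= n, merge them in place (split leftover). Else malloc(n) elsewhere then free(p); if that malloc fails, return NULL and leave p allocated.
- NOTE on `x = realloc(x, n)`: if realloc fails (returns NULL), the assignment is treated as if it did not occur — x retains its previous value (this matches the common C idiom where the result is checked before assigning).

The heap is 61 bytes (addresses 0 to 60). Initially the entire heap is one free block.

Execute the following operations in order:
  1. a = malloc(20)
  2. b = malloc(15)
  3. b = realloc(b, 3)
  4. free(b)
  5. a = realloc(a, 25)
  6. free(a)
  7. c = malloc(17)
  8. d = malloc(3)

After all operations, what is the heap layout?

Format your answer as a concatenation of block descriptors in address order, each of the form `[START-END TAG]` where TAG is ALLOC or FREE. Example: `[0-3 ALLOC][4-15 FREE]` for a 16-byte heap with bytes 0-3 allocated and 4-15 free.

Answer: [0-16 ALLOC][17-19 ALLOC][20-60 FREE]

Derivation:
Op 1: a = malloc(20) -> a = 0; heap: [0-19 ALLOC][20-60 FREE]
Op 2: b = malloc(15) -> b = 20; heap: [0-19 ALLOC][20-34 ALLOC][35-60 FREE]
Op 3: b = realloc(b, 3) -> b = 20; heap: [0-19 ALLOC][20-22 ALLOC][23-60 FREE]
Op 4: free(b) -> (freed b); heap: [0-19 ALLOC][20-60 FREE]
Op 5: a = realloc(a, 25) -> a = 0; heap: [0-24 ALLOC][25-60 FREE]
Op 6: free(a) -> (freed a); heap: [0-60 FREE]
Op 7: c = malloc(17) -> c = 0; heap: [0-16 ALLOC][17-60 FREE]
Op 8: d = malloc(3) -> d = 17; heap: [0-16 ALLOC][17-19 ALLOC][20-60 FREE]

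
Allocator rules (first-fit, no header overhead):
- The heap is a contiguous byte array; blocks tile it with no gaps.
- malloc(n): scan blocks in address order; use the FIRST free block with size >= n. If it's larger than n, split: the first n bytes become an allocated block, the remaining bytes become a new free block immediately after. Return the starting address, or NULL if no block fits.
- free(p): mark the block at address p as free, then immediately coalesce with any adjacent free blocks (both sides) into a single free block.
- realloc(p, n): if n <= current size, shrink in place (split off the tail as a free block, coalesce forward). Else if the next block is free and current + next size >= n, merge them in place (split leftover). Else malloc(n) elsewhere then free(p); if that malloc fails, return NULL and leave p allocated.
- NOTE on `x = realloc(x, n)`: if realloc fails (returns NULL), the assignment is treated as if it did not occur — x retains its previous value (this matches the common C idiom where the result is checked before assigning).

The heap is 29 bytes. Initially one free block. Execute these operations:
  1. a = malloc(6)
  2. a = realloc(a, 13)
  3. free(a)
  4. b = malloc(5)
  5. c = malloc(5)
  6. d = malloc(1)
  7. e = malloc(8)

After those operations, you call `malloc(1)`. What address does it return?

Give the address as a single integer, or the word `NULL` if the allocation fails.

Answer: 19

Derivation:
Op 1: a = malloc(6) -> a = 0; heap: [0-5 ALLOC][6-28 FREE]
Op 2: a = realloc(a, 13) -> a = 0; heap: [0-12 ALLOC][13-28 FREE]
Op 3: free(a) -> (freed a); heap: [0-28 FREE]
Op 4: b = malloc(5) -> b = 0; heap: [0-4 ALLOC][5-28 FREE]
Op 5: c = malloc(5) -> c = 5; heap: [0-4 ALLOC][5-9 ALLOC][10-28 FREE]
Op 6: d = malloc(1) -> d = 10; heap: [0-4 ALLOC][5-9 ALLOC][10-10 ALLOC][11-28 FREE]
Op 7: e = malloc(8) -> e = 11; heap: [0-4 ALLOC][5-9 ALLOC][10-10 ALLOC][11-18 ALLOC][19-28 FREE]
malloc(1): first-fit scan over [0-4 ALLOC][5-9 ALLOC][10-10 ALLOC][11-18 ALLOC][19-28 FREE] -> 19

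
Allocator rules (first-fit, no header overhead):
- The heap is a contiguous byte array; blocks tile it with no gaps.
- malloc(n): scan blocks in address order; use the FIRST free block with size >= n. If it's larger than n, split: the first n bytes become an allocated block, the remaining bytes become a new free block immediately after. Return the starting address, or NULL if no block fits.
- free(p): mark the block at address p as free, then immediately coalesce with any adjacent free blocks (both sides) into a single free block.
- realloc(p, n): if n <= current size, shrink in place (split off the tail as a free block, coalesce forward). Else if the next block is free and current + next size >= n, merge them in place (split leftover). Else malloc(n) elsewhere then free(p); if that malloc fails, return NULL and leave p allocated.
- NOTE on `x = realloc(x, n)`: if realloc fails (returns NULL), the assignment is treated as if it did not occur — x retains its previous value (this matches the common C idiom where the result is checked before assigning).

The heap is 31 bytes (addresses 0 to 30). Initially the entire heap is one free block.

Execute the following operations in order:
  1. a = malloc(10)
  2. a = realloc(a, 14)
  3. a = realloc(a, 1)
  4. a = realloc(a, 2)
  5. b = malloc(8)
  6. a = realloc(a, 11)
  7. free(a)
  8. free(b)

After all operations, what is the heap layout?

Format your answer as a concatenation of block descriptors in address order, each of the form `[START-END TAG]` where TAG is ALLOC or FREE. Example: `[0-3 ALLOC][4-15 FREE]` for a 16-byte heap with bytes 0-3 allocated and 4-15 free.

Answer: [0-30 FREE]

Derivation:
Op 1: a = malloc(10) -> a = 0; heap: [0-9 ALLOC][10-30 FREE]
Op 2: a = realloc(a, 14) -> a = 0; heap: [0-13 ALLOC][14-30 FREE]
Op 3: a = realloc(a, 1) -> a = 0; heap: [0-0 ALLOC][1-30 FREE]
Op 4: a = realloc(a, 2) -> a = 0; heap: [0-1 ALLOC][2-30 FREE]
Op 5: b = malloc(8) -> b = 2; heap: [0-1 ALLOC][2-9 ALLOC][10-30 FREE]
Op 6: a = realloc(a, 11) -> a = 10; heap: [0-1 FREE][2-9 ALLOC][10-20 ALLOC][21-30 FREE]
Op 7: free(a) -> (freed a); heap: [0-1 FREE][2-9 ALLOC][10-30 FREE]
Op 8: free(b) -> (freed b); heap: [0-30 FREE]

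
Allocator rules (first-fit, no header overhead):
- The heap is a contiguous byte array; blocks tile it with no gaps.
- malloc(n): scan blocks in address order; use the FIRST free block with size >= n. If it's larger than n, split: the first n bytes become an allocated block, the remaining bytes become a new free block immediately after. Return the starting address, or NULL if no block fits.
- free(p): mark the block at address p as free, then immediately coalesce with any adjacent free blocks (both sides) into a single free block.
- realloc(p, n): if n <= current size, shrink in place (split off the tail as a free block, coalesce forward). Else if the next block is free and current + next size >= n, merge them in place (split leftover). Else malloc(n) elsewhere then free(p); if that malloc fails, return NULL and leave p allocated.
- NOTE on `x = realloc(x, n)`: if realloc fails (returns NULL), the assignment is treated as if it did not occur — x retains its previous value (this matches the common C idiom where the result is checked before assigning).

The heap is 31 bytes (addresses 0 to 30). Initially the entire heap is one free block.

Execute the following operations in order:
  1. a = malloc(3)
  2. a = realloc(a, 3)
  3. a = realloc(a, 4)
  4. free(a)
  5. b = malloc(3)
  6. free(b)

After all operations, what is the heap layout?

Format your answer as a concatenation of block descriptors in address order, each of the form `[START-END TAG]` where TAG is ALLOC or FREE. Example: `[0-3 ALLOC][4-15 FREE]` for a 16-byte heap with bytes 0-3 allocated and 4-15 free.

Op 1: a = malloc(3) -> a = 0; heap: [0-2 ALLOC][3-30 FREE]
Op 2: a = realloc(a, 3) -> a = 0; heap: [0-2 ALLOC][3-30 FREE]
Op 3: a = realloc(a, 4) -> a = 0; heap: [0-3 ALLOC][4-30 FREE]
Op 4: free(a) -> (freed a); heap: [0-30 FREE]
Op 5: b = malloc(3) -> b = 0; heap: [0-2 ALLOC][3-30 FREE]
Op 6: free(b) -> (freed b); heap: [0-30 FREE]

Answer: [0-30 FREE]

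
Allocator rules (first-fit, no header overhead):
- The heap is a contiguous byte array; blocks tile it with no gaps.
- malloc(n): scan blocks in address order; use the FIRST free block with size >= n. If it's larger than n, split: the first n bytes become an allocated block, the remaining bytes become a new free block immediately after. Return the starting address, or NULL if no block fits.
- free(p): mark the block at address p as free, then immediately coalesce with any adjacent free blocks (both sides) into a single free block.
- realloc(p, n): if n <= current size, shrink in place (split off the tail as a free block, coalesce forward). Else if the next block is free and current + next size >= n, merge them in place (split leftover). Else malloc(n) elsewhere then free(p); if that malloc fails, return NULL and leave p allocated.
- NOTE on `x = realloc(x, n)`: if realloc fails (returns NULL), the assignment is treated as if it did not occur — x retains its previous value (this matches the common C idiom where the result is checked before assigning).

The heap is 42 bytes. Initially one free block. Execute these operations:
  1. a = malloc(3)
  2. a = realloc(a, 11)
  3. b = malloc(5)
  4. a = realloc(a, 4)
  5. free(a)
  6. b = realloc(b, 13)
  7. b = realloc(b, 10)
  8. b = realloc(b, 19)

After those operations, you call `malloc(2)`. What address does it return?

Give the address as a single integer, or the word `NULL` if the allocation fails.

Answer: 0

Derivation:
Op 1: a = malloc(3) -> a = 0; heap: [0-2 ALLOC][3-41 FREE]
Op 2: a = realloc(a, 11) -> a = 0; heap: [0-10 ALLOC][11-41 FREE]
Op 3: b = malloc(5) -> b = 11; heap: [0-10 ALLOC][11-15 ALLOC][16-41 FREE]
Op 4: a = realloc(a, 4) -> a = 0; heap: [0-3 ALLOC][4-10 FREE][11-15 ALLOC][16-41 FREE]
Op 5: free(a) -> (freed a); heap: [0-10 FREE][11-15 ALLOC][16-41 FREE]
Op 6: b = realloc(b, 13) -> b = 11; heap: [0-10 FREE][11-23 ALLOC][24-41 FREE]
Op 7: b = realloc(b, 10) -> b = 11; heap: [0-10 FREE][11-20 ALLOC][21-41 FREE]
Op 8: b = realloc(b, 19) -> b = 11; heap: [0-10 FREE][11-29 ALLOC][30-41 FREE]
malloc(2): first-fit scan over [0-10 FREE][11-29 ALLOC][30-41 FREE] -> 0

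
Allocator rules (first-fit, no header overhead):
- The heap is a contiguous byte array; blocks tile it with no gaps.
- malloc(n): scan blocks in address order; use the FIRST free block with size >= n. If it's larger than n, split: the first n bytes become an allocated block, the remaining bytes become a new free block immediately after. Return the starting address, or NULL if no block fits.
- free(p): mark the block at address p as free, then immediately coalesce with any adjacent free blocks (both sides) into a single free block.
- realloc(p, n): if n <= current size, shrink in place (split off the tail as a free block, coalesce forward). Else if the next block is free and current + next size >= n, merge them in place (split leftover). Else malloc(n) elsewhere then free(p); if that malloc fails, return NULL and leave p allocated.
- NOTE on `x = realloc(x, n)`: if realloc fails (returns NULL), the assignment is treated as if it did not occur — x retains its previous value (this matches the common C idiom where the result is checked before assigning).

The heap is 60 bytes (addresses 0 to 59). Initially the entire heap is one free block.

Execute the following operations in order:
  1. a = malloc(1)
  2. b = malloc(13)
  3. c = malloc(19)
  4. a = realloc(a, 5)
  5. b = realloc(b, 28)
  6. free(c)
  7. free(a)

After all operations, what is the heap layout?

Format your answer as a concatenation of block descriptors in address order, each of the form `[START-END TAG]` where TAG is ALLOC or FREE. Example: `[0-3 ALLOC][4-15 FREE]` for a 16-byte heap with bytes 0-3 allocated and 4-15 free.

Answer: [0-0 FREE][1-13 ALLOC][14-59 FREE]

Derivation:
Op 1: a = malloc(1) -> a = 0; heap: [0-0 ALLOC][1-59 FREE]
Op 2: b = malloc(13) -> b = 1; heap: [0-0 ALLOC][1-13 ALLOC][14-59 FREE]
Op 3: c = malloc(19) -> c = 14; heap: [0-0 ALLOC][1-13 ALLOC][14-32 ALLOC][33-59 FREE]
Op 4: a = realloc(a, 5) -> a = 33; heap: [0-0 FREE][1-13 ALLOC][14-32 ALLOC][33-37 ALLOC][38-59 FREE]
Op 5: b = realloc(b, 28) -> NULL (b unchanged); heap: [0-0 FREE][1-13 ALLOC][14-32 ALLOC][33-37 ALLOC][38-59 FREE]
Op 6: free(c) -> (freed c); heap: [0-0 FREE][1-13 ALLOC][14-32 FREE][33-37 ALLOC][38-59 FREE]
Op 7: free(a) -> (freed a); heap: [0-0 FREE][1-13 ALLOC][14-59 FREE]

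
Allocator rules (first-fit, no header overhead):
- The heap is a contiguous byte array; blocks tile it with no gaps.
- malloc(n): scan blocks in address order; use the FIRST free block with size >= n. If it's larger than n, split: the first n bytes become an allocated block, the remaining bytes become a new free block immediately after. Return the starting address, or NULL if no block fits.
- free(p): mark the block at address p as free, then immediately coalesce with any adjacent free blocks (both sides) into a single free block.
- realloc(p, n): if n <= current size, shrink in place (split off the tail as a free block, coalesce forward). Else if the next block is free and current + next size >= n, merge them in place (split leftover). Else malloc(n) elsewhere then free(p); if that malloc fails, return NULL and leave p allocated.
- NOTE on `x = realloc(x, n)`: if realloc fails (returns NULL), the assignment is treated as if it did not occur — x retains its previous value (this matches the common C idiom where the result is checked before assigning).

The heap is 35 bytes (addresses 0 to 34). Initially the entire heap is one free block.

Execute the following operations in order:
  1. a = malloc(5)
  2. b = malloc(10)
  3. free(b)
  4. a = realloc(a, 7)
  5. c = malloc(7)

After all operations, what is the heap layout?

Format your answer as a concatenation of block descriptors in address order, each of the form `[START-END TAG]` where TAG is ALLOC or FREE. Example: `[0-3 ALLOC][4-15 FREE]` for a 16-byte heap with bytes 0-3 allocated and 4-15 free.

Op 1: a = malloc(5) -> a = 0; heap: [0-4 ALLOC][5-34 FREE]
Op 2: b = malloc(10) -> b = 5; heap: [0-4 ALLOC][5-14 ALLOC][15-34 FREE]
Op 3: free(b) -> (freed b); heap: [0-4 ALLOC][5-34 FREE]
Op 4: a = realloc(a, 7) -> a = 0; heap: [0-6 ALLOC][7-34 FREE]
Op 5: c = malloc(7) -> c = 7; heap: [0-6 ALLOC][7-13 ALLOC][14-34 FREE]

Answer: [0-6 ALLOC][7-13 ALLOC][14-34 FREE]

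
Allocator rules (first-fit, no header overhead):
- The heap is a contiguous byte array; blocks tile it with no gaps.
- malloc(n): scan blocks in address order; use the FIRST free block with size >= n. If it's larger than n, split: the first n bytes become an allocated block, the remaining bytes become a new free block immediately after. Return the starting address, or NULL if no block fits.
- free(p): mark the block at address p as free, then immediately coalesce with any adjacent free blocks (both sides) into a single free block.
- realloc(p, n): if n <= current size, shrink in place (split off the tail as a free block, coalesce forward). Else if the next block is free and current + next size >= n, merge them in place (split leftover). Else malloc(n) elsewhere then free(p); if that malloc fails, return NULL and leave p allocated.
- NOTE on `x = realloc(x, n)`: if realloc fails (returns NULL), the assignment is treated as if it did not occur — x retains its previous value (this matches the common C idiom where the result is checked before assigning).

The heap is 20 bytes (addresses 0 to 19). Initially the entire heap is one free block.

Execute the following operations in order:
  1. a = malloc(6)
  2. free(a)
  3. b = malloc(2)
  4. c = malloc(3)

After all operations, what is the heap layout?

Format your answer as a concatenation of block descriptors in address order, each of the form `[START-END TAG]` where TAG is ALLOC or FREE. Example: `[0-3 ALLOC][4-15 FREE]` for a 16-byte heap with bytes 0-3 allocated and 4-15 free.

Op 1: a = malloc(6) -> a = 0; heap: [0-5 ALLOC][6-19 FREE]
Op 2: free(a) -> (freed a); heap: [0-19 FREE]
Op 3: b = malloc(2) -> b = 0; heap: [0-1 ALLOC][2-19 FREE]
Op 4: c = malloc(3) -> c = 2; heap: [0-1 ALLOC][2-4 ALLOC][5-19 FREE]

Answer: [0-1 ALLOC][2-4 ALLOC][5-19 FREE]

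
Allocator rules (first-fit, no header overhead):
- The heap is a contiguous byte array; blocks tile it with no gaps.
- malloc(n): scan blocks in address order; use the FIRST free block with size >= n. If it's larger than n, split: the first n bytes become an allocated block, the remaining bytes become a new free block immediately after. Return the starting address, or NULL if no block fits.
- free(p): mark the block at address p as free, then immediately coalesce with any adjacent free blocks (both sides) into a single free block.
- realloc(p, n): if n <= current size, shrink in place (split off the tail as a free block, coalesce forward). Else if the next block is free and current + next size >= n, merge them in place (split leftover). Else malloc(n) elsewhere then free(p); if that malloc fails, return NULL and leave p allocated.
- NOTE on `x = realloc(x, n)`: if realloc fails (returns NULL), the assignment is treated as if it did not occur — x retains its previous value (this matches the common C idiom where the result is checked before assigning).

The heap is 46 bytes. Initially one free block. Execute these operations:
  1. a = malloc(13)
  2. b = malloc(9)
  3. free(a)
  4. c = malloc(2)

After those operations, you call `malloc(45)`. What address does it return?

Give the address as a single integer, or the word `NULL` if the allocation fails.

Answer: NULL

Derivation:
Op 1: a = malloc(13) -> a = 0; heap: [0-12 ALLOC][13-45 FREE]
Op 2: b = malloc(9) -> b = 13; heap: [0-12 ALLOC][13-21 ALLOC][22-45 FREE]
Op 3: free(a) -> (freed a); heap: [0-12 FREE][13-21 ALLOC][22-45 FREE]
Op 4: c = malloc(2) -> c = 0; heap: [0-1 ALLOC][2-12 FREE][13-21 ALLOC][22-45 FREE]
malloc(45): first-fit scan over [0-1 ALLOC][2-12 FREE][13-21 ALLOC][22-45 FREE] -> NULL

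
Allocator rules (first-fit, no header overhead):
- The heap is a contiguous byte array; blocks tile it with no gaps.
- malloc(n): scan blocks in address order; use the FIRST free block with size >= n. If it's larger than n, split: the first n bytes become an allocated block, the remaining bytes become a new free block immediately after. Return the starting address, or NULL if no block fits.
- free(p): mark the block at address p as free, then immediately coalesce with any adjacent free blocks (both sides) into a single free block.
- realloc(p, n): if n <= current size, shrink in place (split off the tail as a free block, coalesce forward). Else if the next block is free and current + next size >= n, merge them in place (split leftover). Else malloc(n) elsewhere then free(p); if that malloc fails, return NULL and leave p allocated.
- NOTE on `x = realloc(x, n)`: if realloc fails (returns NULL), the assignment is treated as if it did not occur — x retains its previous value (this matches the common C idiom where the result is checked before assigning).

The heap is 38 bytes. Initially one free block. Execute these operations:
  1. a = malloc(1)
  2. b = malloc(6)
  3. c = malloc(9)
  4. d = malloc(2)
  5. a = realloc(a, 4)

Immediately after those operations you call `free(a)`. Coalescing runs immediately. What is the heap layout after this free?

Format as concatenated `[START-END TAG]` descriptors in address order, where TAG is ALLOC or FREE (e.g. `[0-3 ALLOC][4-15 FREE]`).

Op 1: a = malloc(1) -> a = 0; heap: [0-0 ALLOC][1-37 FREE]
Op 2: b = malloc(6) -> b = 1; heap: [0-0 ALLOC][1-6 ALLOC][7-37 FREE]
Op 3: c = malloc(9) -> c = 7; heap: [0-0 ALLOC][1-6 ALLOC][7-15 ALLOC][16-37 FREE]
Op 4: d = malloc(2) -> d = 16; heap: [0-0 ALLOC][1-6 ALLOC][7-15 ALLOC][16-17 ALLOC][18-37 FREE]
Op 5: a = realloc(a, 4) -> a = 18; heap: [0-0 FREE][1-6 ALLOC][7-15 ALLOC][16-17 ALLOC][18-21 ALLOC][22-37 FREE]
free(a): a = 18 -> block [18-21 ALLOC]; mark free, coalesce with adjacent free neighbors -> [0-0 FREE][1-6 ALLOC][7-15 ALLOC][16-17 ALLOC][18-37 FREE]

Answer: [0-0 FREE][1-6 ALLOC][7-15 ALLOC][16-17 ALLOC][18-37 FREE]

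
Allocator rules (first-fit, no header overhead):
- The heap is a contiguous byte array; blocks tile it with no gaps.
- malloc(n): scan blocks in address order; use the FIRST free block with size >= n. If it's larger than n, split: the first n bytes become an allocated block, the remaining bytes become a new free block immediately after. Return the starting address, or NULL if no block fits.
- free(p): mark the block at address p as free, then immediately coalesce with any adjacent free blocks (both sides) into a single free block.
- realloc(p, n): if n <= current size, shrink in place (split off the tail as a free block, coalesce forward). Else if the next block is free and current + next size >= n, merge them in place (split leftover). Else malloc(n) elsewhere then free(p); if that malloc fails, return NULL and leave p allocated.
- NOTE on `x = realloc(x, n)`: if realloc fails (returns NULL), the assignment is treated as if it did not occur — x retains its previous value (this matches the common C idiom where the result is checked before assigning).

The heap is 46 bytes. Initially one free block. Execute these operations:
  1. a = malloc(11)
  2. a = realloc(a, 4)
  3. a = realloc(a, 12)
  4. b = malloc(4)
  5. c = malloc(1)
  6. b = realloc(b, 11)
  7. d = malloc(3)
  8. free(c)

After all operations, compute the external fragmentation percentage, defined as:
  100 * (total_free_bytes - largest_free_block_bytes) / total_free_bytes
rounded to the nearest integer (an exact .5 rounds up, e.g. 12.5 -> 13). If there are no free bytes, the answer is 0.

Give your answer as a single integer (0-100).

Op 1: a = malloc(11) -> a = 0; heap: [0-10 ALLOC][11-45 FREE]
Op 2: a = realloc(a, 4) -> a = 0; heap: [0-3 ALLOC][4-45 FREE]
Op 3: a = realloc(a, 12) -> a = 0; heap: [0-11 ALLOC][12-45 FREE]
Op 4: b = malloc(4) -> b = 12; heap: [0-11 ALLOC][12-15 ALLOC][16-45 FREE]
Op 5: c = malloc(1) -> c = 16; heap: [0-11 ALLOC][12-15 ALLOC][16-16 ALLOC][17-45 FREE]
Op 6: b = realloc(b, 11) -> b = 17; heap: [0-11 ALLOC][12-15 FREE][16-16 ALLOC][17-27 ALLOC][28-45 FREE]
Op 7: d = malloc(3) -> d = 12; heap: [0-11 ALLOC][12-14 ALLOC][15-15 FREE][16-16 ALLOC][17-27 ALLOC][28-45 FREE]
Op 8: free(c) -> (freed c); heap: [0-11 ALLOC][12-14 ALLOC][15-16 FREE][17-27 ALLOC][28-45 FREE]
Free blocks: [2 18] total_free=20 largest=18 -> 100*(20-18)/20 = 200/20 = 10

Answer: 10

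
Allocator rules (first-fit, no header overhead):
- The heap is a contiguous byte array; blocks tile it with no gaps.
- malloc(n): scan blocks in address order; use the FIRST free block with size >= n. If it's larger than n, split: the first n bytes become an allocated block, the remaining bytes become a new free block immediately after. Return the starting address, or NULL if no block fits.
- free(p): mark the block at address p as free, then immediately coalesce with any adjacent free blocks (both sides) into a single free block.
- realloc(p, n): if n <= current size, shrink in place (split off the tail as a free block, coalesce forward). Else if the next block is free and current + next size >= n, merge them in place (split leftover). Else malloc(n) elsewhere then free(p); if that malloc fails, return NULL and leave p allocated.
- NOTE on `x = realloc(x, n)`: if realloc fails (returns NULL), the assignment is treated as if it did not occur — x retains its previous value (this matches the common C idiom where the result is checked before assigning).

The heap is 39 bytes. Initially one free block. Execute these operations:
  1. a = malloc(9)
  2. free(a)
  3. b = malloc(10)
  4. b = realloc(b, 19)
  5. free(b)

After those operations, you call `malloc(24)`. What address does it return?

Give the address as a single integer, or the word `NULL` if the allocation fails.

Answer: 0

Derivation:
Op 1: a = malloc(9) -> a = 0; heap: [0-8 ALLOC][9-38 FREE]
Op 2: free(a) -> (freed a); heap: [0-38 FREE]
Op 3: b = malloc(10) -> b = 0; heap: [0-9 ALLOC][10-38 FREE]
Op 4: b = realloc(b, 19) -> b = 0; heap: [0-18 ALLOC][19-38 FREE]
Op 5: free(b) -> (freed b); heap: [0-38 FREE]
malloc(24): first-fit scan over [0-38 FREE] -> 0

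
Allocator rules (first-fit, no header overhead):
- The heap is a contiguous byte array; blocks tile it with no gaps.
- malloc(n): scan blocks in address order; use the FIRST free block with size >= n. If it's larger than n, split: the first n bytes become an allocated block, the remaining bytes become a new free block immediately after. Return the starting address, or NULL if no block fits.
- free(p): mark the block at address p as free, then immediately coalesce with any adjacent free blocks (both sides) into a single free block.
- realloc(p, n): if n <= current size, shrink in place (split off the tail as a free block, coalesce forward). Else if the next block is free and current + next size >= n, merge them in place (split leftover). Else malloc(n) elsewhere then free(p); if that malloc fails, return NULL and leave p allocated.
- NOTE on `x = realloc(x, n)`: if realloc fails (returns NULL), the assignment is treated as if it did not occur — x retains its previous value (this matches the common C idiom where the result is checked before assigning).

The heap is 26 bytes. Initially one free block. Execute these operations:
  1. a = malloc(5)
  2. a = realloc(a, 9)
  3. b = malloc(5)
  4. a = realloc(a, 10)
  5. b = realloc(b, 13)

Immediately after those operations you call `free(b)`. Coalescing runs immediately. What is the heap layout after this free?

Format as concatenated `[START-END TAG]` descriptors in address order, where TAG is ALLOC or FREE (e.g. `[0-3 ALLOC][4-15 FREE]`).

Answer: [0-13 FREE][14-23 ALLOC][24-25 FREE]

Derivation:
Op 1: a = malloc(5) -> a = 0; heap: [0-4 ALLOC][5-25 FREE]
Op 2: a = realloc(a, 9) -> a = 0; heap: [0-8 ALLOC][9-25 FREE]
Op 3: b = malloc(5) -> b = 9; heap: [0-8 ALLOC][9-13 ALLOC][14-25 FREE]
Op 4: a = realloc(a, 10) -> a = 14; heap: [0-8 FREE][9-13 ALLOC][14-23 ALLOC][24-25 FREE]
Op 5: b = realloc(b, 13) -> NULL (b unchanged); heap: [0-8 FREE][9-13 ALLOC][14-23 ALLOC][24-25 FREE]
free(b): b = 9 -> block [9-13 ALLOC]; mark free, coalesce with adjacent free neighbors -> [0-13 FREE][14-23 ALLOC][24-25 FREE]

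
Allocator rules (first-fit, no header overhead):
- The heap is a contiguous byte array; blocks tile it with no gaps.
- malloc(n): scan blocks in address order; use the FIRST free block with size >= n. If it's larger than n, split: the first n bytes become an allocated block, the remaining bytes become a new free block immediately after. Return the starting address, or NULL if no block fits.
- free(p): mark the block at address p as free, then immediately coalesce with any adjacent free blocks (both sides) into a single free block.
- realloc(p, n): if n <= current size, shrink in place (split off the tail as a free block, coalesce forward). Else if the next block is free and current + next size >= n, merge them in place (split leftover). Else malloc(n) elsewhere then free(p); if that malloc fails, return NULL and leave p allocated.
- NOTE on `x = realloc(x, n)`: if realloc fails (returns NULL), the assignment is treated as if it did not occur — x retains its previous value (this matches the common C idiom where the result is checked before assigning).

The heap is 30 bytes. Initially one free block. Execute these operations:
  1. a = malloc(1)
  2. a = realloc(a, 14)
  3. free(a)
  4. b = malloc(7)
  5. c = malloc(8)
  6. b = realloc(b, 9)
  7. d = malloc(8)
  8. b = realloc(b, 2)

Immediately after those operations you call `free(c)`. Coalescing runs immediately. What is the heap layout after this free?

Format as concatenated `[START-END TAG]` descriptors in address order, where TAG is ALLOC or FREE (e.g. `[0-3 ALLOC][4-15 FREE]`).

Answer: [0-14 FREE][15-16 ALLOC][17-29 FREE]

Derivation:
Op 1: a = malloc(1) -> a = 0; heap: [0-0 ALLOC][1-29 FREE]
Op 2: a = realloc(a, 14) -> a = 0; heap: [0-13 ALLOC][14-29 FREE]
Op 3: free(a) -> (freed a); heap: [0-29 FREE]
Op 4: b = malloc(7) -> b = 0; heap: [0-6 ALLOC][7-29 FREE]
Op 5: c = malloc(8) -> c = 7; heap: [0-6 ALLOC][7-14 ALLOC][15-29 FREE]
Op 6: b = realloc(b, 9) -> b = 15; heap: [0-6 FREE][7-14 ALLOC][15-23 ALLOC][24-29 FREE]
Op 7: d = malloc(8) -> d = NULL; heap: [0-6 FREE][7-14 ALLOC][15-23 ALLOC][24-29 FREE]
Op 8: b = realloc(b, 2) -> b = 15; heap: [0-6 FREE][7-14 ALLOC][15-16 ALLOC][17-29 FREE]
free(c): c = 7 -> block [7-14 ALLOC]; mark free, coalesce with adjacent free neighbors -> [0-14 FREE][15-16 ALLOC][17-29 FREE]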